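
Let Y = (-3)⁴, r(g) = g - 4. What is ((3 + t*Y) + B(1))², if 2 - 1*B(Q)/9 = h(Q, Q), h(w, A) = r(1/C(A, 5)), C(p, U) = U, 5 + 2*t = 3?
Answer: 16641/25 ≈ 665.64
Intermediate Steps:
t = -1 (t = -5/2 + (½)*3 = -5/2 + 3/2 = -1)
r(g) = -4 + g
Y = 81
h(w, A) = -19/5 (h(w, A) = -4 + 1/5 = -4 + ⅕ = -19/5)
B(Q) = 261/5 (B(Q) = 18 - 9*(-19/5) = 18 + 171/5 = 261/5)
((3 + t*Y) + B(1))² = ((3 - 1*81) + 261/5)² = ((3 - 81) + 261/5)² = (-78 + 261/5)² = (-129/5)² = 16641/25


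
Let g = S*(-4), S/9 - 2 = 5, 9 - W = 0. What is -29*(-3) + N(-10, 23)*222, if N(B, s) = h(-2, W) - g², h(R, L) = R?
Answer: -14098245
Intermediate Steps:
W = 9 (W = 9 - 1*0 = 9 + 0 = 9)
S = 63 (S = 18 + 9*5 = 18 + 45 = 63)
g = -252 (g = 63*(-4) = -252)
N(B, s) = -63506 (N(B, s) = -2 - 1*(-252)² = -2 - 1*63504 = -2 - 63504 = -63506)
-29*(-3) + N(-10, 23)*222 = -29*(-3) - 63506*222 = 87 - 14098332 = -14098245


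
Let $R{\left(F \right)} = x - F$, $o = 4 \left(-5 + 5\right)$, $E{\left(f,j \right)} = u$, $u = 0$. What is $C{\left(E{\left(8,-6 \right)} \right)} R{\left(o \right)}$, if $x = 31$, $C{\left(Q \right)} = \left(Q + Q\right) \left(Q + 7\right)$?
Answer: $0$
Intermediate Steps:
$E{\left(f,j \right)} = 0$
$C{\left(Q \right)} = 2 Q \left(7 + Q\right)$
$o = 0$ ($o = 4 \cdot 0 = 0$)
$R{\left(F \right)} = 31 - F$
$C{\left(E{\left(8,-6 \right)} \right)} R{\left(o \right)} = 2 \cdot 0 \left(7 + 0\right) \left(31 - 0\right) = 2 \cdot 0 \cdot 7 \left(31 + 0\right) = 0 \cdot 31 = 0$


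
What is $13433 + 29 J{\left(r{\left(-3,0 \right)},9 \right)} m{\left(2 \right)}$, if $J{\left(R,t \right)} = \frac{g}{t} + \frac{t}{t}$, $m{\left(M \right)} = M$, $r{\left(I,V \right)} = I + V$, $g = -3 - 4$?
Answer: $\frac{121013}{9} \approx 13446.0$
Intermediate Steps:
$g = -7$ ($g = -3 - 4 = -7$)
$J{\left(R,t \right)} = 1 - \frac{7}{t}$ ($J{\left(R,t \right)} = - \frac{7}{t} + \frac{t}{t} = - \frac{7}{t} + 1 = 1 - \frac{7}{t}$)
$13433 + 29 J{\left(r{\left(-3,0 \right)},9 \right)} m{\left(2 \right)} = 13433 + 29 \frac{-7 + 9}{9} \cdot 2 = 13433 + 29 \cdot \frac{1}{9} \cdot 2 \cdot 2 = 13433 + 29 \cdot \frac{2}{9} \cdot 2 = 13433 + \frac{58}{9} \cdot 2 = 13433 + \frac{116}{9} = \frac{121013}{9}$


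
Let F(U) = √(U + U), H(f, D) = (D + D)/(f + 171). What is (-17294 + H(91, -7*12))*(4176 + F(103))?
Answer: -9461137248/131 - 2265598*√206/131 ≈ -7.2471e+7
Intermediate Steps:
H(f, D) = 2*D/(171 + f) (H(f, D) = (2*D)/(171 + f) = 2*D/(171 + f))
F(U) = √2*√U (F(U) = √(2*U) = √2*√U)
(-17294 + H(91, -7*12))*(4176 + F(103)) = (-17294 + 2*(-7*12)/(171 + 91))*(4176 + √2*√103) = (-17294 + 2*(-84)/262)*(4176 + √206) = (-17294 + 2*(-84)*(1/262))*(4176 + √206) = (-17294 - 84/131)*(4176 + √206) = -2265598*(4176 + √206)/131 = -9461137248/131 - 2265598*√206/131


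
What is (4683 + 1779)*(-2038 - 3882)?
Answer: -38255040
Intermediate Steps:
(4683 + 1779)*(-2038 - 3882) = 6462*(-5920) = -38255040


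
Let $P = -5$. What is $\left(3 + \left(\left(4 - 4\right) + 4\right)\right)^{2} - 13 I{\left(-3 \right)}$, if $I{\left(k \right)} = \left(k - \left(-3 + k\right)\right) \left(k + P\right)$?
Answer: $361$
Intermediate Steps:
$I{\left(k \right)} = -15 + 3 k$ ($I{\left(k \right)} = \left(k - \left(-3 + k\right)\right) \left(k - 5\right) = 3 \left(-5 + k\right) = -15 + 3 k$)
$\left(3 + \left(\left(4 - 4\right) + 4\right)\right)^{2} - 13 I{\left(-3 \right)} = \left(3 + \left(\left(4 - 4\right) + 4\right)\right)^{2} - 13 \left(-15 + 3 \left(-3\right)\right) = \left(3 + \left(0 + 4\right)\right)^{2} - 13 \left(-15 - 9\right) = \left(3 + 4\right)^{2} - -312 = 7^{2} + 312 = 49 + 312 = 361$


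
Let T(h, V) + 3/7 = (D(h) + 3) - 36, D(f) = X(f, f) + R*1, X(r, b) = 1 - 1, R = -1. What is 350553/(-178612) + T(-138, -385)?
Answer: -6499909/178612 ≈ -36.391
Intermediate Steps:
X(r, b) = 0
D(f) = -1 (D(f) = 0 - 1*1 = 0 - 1 = -1)
T(h, V) = -241/7 (T(h, V) = -3/7 + ((-1 + 3) - 36) = -3/7 + (2 - 36) = -3/7 - 34 = -241/7)
350553/(-178612) + T(-138, -385) = 350553/(-178612) - 241/7 = 350553*(-1/178612) - 241/7 = -50079/25516 - 241/7 = -6499909/178612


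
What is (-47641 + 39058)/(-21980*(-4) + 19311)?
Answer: -8583/107231 ≈ -0.080042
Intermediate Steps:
(-47641 + 39058)/(-21980*(-4) + 19311) = -8583/(87920 + 19311) = -8583/107231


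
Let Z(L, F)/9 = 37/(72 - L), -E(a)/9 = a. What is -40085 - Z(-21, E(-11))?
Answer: -1242746/31 ≈ -40089.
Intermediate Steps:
E(a) = -9*a
Z(L, F) = 333/(72 - L) (Z(L, F) = 9*(37/(72 - L)) = 333/(72 - L))
-40085 - Z(-21, E(-11)) = -40085 - (-333)/(-72 - 21) = -40085 - (-333)/(-93) = -40085 - (-333)*(-1)/93 = -40085 - 1*111/31 = -40085 - 111/31 = -1242746/31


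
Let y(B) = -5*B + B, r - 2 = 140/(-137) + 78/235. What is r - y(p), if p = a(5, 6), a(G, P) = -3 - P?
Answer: -1116844/32195 ≈ -34.690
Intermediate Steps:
r = 42176/32195 (r = 2 + (140/(-137) + 78/235) = 2 + (140*(-1/137) + 78*(1/235)) = 2 + (-140/137 + 78/235) = 2 - 22214/32195 = 42176/32195 ≈ 1.3100)
p = -9 (p = -3 - 1*6 = -3 - 6 = -9)
y(B) = -4*B
r - y(p) = 42176/32195 - (-4)*(-9) = 42176/32195 - 1*36 = 42176/32195 - 36 = -1116844/32195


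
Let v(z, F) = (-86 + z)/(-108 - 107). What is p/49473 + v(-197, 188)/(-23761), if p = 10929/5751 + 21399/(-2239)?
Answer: -9912593622509/47164994819410995 ≈ -0.00021017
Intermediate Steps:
p = -32865206/4292163 (p = 10929*(1/5751) + 21399*(-1/2239) = 3643/1917 - 21399/2239 = -32865206/4292163 ≈ -7.6570)
v(z, F) = ⅖ - z/215 (v(z, F) = (-86 + z)/(-215) = (-86 + z)*(-1/215) = ⅖ - z/215)
p/49473 + v(-197, 188)/(-23761) = -32865206/4292163/49473 + (⅖ - 1/215*(-197))/(-23761) = -32865206/4292163*1/49473 + (⅖ + 197/215)*(-1/23761) = -1428922/9232442613 + (283/215)*(-1/23761) = -1428922/9232442613 - 283/5108615 = -9912593622509/47164994819410995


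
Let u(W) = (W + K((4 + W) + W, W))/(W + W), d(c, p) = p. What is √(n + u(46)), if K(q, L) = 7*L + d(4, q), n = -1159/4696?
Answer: √13989169158/54004 ≈ 2.1901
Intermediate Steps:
n = -1159/4696 (n = -1159*1/4696 = -1159/4696 ≈ -0.24681)
K(q, L) = q + 7*L (K(q, L) = 7*L + q = q + 7*L)
u(W) = (4 + 10*W)/(2*W) (u(W) = (W + (((4 + W) + W) + 7*W))/(W + W) = (W + ((4 + 2*W) + 7*W))/((2*W)) = (W + (4 + 9*W))*(1/(2*W)) = (4 + 10*W)*(1/(2*W)) = (4 + 10*W)/(2*W))
√(n + u(46)) = √(-1159/4696 + (5 + 2/46)) = √(-1159/4696 + (5 + 2*(1/46))) = √(-1159/4696 + (5 + 1/23)) = √(-1159/4696 + 116/23) = √(518079/108008) = √13989169158/54004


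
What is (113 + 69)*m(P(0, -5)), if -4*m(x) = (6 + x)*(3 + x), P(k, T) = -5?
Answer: 91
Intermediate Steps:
m(x) = -(3 + x)*(6 + x)/4 (m(x) = -(6 + x)*(3 + x)/4 = -(3 + x)*(6 + x)/4)
(113 + 69)*m(P(0, -5)) = (113 + 69)*(-9/2 - 9/4*(-5) - ¼*(-5)²) = 182*(-9/2 + 45/4 - ¼*25) = 182*(-9/2 + 45/4 - 25/4) = 182*(½) = 91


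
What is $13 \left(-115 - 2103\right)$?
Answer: $-28834$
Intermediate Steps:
$13 \left(-115 - 2103\right) = 13 \left(-2218\right) = -28834$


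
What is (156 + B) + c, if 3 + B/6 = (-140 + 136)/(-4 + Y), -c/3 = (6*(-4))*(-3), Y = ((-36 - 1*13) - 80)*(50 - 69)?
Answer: -190890/2447 ≈ -78.010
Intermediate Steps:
Y = 2451 (Y = ((-36 - 13) - 80)*(-19) = (-49 - 80)*(-19) = -129*(-19) = 2451)
c = -216 (c = -3*6*(-4)*(-3) = -(-72)*(-3) = -3*72 = -216)
B = -44070/2447 (B = -18 + 6*((-140 + 136)/(-4 + 2451)) = -18 + 6*(-4/2447) = -18 - 24/2447 = -44070/2447 ≈ -18.010)
(156 + B) + c = (156 - 44070/2447) - 216 = 337662/2447 - 216 = -190890/2447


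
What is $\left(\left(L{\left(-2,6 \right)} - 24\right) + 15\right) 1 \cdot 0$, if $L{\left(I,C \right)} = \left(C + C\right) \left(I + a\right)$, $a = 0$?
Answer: $0$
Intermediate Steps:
$L{\left(I,C \right)} = 2 C I$ ($L{\left(I,C \right)} = \left(C + C\right) \left(I + 0\right) = 2 C I$)
$\left(\left(L{\left(-2,6 \right)} - 24\right) + 15\right) 1 \cdot 0 = \left(\left(2 \cdot 6 \left(-2\right) - 24\right) + 15\right) 1 \cdot 0 = \left(\left(-24 - 24\right) + 15\right) 0 = \left(-48 + 15\right) 0 = \left(-33\right) 0 = 0$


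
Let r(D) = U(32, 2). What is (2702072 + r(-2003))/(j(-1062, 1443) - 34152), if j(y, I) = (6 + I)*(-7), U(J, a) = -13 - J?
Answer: -2702027/44295 ≈ -61.001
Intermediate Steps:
r(D) = -45 (r(D) = -13 - 1*32 = -13 - 32 = -45)
j(y, I) = -42 - 7*I
(2702072 + r(-2003))/(j(-1062, 1443) - 34152) = (2702072 - 45)/((-42 - 7*1443) - 34152) = 2702027/((-42 - 10101) - 34152) = 2702027/(-10143 - 34152) = 2702027/(-44295) = 2702027*(-1/44295) = -2702027/44295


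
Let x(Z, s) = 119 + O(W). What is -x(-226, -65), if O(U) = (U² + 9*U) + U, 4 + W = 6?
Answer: -143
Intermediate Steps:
W = 2 (W = -4 + 6 = 2)
O(U) = U² + 10*U
x(Z, s) = 143 (x(Z, s) = 119 + 2*(10 + 2) = 119 + 2*12 = 119 + 24 = 143)
-x(-226, -65) = -1*143 = -143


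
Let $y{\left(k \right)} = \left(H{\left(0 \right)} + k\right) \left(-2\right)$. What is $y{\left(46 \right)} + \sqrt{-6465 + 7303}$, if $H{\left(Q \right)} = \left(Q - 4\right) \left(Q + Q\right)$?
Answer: $-92 + \sqrt{838} \approx -63.052$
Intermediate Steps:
$H{\left(Q \right)} = 2 Q \left(-4 + Q\right)$ ($H{\left(Q \right)} = \left(-4 + Q\right) 2 Q = 2 Q \left(-4 + Q\right)$)
$y{\left(k \right)} = - 2 k$ ($y{\left(k \right)} = \left(2 \cdot 0 \left(-4 + 0\right) + k\right) \left(-2\right) = \left(2 \cdot 0 \left(-4\right) + k\right) \left(-2\right) = \left(0 + k\right) \left(-2\right) = k \left(-2\right) = - 2 k$)
$y{\left(46 \right)} + \sqrt{-6465 + 7303} = \left(-2\right) 46 + \sqrt{-6465 + 7303} = -92 + \sqrt{838}$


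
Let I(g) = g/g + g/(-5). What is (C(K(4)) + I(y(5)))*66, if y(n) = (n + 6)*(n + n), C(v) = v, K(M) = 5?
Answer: -1056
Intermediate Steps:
y(n) = 2*n*(6 + n) (y(n) = (6 + n)*(2*n) = 2*n*(6 + n))
I(g) = 1 - g/5 (I(g) = 1 + g*(-1/5) = 1 - g/5)
(C(K(4)) + I(y(5)))*66 = (5 + (1 - 2*5*(6 + 5)/5))*66 = (5 + (1 - 2*5*11/5))*66 = (5 + (1 - 1/5*110))*66 = (5 + (1 - 22))*66 = (5 - 21)*66 = -16*66 = -1056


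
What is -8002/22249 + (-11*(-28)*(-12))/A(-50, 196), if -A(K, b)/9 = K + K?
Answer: -7452842/1668675 ≈ -4.4663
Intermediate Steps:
A(K, b) = -18*K (A(K, b) = -9*(K + K) = -18*K)
-8002/22249 + (-11*(-28)*(-12))/A(-50, 196) = -8002/22249 + (-11*(-28)*(-12))/((-18*(-50))) = -8002*1/22249 + (308*(-12))/900 = -8002/22249 - 3696*1/900 = -8002/22249 - 308/75 = -7452842/1668675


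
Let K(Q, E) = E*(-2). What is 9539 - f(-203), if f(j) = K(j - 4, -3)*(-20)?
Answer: 9659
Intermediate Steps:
K(Q, E) = -2*E
f(j) = -120 (f(j) = -2*(-3)*(-20) = 6*(-20) = -120)
9539 - f(-203) = 9539 - 1*(-120) = 9539 + 120 = 9659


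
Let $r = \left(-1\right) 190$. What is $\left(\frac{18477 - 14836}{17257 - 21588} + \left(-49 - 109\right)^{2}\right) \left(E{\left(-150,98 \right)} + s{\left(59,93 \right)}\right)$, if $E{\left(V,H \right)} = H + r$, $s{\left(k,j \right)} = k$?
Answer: $- \frac{3567809619}{4331} \approx -8.2378 \cdot 10^{5}$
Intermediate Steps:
$r = -190$
$E{\left(V,H \right)} = -190 + H$ ($E{\left(V,H \right)} = H - 190 = -190 + H$)
$\left(\frac{18477 - 14836}{17257 - 21588} + \left(-49 - 109\right)^{2}\right) \left(E{\left(-150,98 \right)} + s{\left(59,93 \right)}\right) = \left(\frac{18477 - 14836}{17257 - 21588} + \left(-49 - 109\right)^{2}\right) \left(\left(-190 + 98\right) + 59\right) = \left(\frac{3641}{-4331} + \left(-158\right)^{2}\right) \left(-92 + 59\right) = \left(3641 \left(- \frac{1}{4331}\right) + 24964\right) \left(-33\right) = \left(- \frac{3641}{4331} + 24964\right) \left(-33\right) = \frac{108115443}{4331} \left(-33\right) = - \frac{3567809619}{4331}$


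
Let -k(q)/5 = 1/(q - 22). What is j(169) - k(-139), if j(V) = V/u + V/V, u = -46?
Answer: -871/322 ≈ -2.7050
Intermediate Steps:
j(V) = 1 - V/46 (j(V) = V/(-46) + V/V = V*(-1/46) + 1 = -V/46 + 1 = 1 - V/46)
k(q) = -5/(-22 + q) (k(q) = -5/(q - 22) = -5/(-22 + q))
j(169) - k(-139) = (1 - 1/46*169) - (-5)/(-22 - 139) = (1 - 169/46) - (-5)/(-161) = -123/46 - (-5)*(-1)/161 = -123/46 - 1*5/161 = -123/46 - 5/161 = -871/322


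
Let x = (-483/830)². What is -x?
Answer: -233289/688900 ≈ -0.33864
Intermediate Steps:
x = 233289/688900 (x = (-483*1/830)² = (-483/830)² = 233289/688900 ≈ 0.33864)
-x = -1*233289/688900 = -233289/688900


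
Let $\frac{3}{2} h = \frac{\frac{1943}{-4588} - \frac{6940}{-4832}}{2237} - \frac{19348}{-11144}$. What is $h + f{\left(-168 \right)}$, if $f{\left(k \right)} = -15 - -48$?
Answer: $\frac{31603122936893}{925210753332} \approx 34.158$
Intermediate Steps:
$f{\left(k \right)} = 33$ ($f{\left(k \right)} = -15 + 48 = 33$)
$h = \frac{1071168076937}{925210753332}$ ($h = \frac{2 \left(\frac{\frac{1943}{-4588} - \frac{6940}{-4832}}{2237} - \frac{19348}{-11144}\right)}{3} = \frac{2 \left(\left(1943 \left(- \frac{1}{4588}\right) - - \frac{1735}{1208}\right) \frac{1}{2237} - - \frac{691}{398}\right)}{3} = \frac{2 \left(\left(- \frac{1943}{4588} + \frac{1735}{1208}\right) \frac{1}{2237} + \frac{691}{398}\right)}{3} = \frac{2 \left(\frac{1403259}{1385576} \cdot \frac{1}{2237} + \frac{691}{398}\right)}{3} = \frac{2 \left(\frac{1403259}{3099533512} + \frac{691}{398}\right)}{3} = \frac{2}{3} \cdot \frac{1071168076937}{616807168888} = \frac{1071168076937}{925210753332} \approx 1.1578$)
$h + f{\left(-168 \right)} = \frac{1071168076937}{925210753332} + 33 = \frac{31603122936893}{925210753332}$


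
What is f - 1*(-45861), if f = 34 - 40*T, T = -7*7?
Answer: 47855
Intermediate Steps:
T = -49
f = 1994 (f = 34 - 40*(-49) = 34 + 1960 = 1994)
f - 1*(-45861) = 1994 - 1*(-45861) = 1994 + 45861 = 47855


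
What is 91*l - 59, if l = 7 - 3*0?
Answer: 578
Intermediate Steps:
l = 7 (l = 7 + 0 = 7)
91*l - 59 = 91*7 - 59 = 637 - 59 = 578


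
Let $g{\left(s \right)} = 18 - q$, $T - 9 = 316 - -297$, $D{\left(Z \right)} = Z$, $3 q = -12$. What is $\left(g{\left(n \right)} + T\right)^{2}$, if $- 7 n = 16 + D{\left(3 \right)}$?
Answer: $414736$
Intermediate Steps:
$q = -4$ ($q = \frac{1}{3} \left(-12\right) = -4$)
$T = 622$ ($T = 9 + \left(316 - -297\right) = 9 + \left(316 + 297\right) = 9 + 613 = 622$)
$n = - \frac{19}{7}$ ($n = - \frac{16 + 3}{7} = \left(- \frac{1}{7}\right) 19 = - \frac{19}{7} \approx -2.7143$)
$g{\left(s \right)} = 22$ ($g{\left(s \right)} = 18 - -4 = 18 + 4 = 22$)
$\left(g{\left(n \right)} + T\right)^{2} = \left(22 + 622\right)^{2} = 644^{2} = 414736$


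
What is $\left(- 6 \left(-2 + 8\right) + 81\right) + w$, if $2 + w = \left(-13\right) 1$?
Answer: $30$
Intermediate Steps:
$w = -15$ ($w = -2 - 13 = -15$)
$\left(- 6 \left(-2 + 8\right) + 81\right) + w = \left(- 6 \left(-2 + 8\right) + 81\right) - 15 = \left(\left(-6\right) 6 + 81\right) - 15 = \left(-36 + 81\right) - 15 = 45 - 15 = 30$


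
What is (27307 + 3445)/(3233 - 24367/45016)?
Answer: 1384332032/145512361 ≈ 9.5135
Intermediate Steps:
(27307 + 3445)/(3233 - 24367/45016) = 30752/(3233 - 24367*1/45016) = 30752/(3233 - 24367/45016) = 30752/(145512361/45016) = 30752*(45016/145512361) = 1384332032/145512361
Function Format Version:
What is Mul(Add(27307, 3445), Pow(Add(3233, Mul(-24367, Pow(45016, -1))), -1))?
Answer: Rational(1384332032, 145512361) ≈ 9.5135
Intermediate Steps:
Mul(Add(27307, 3445), Pow(Add(3233, Mul(-24367, Pow(45016, -1))), -1)) = Mul(30752, Pow(Add(3233, Mul(-24367, Rational(1, 45016))), -1)) = Mul(30752, Pow(Add(3233, Rational(-24367, 45016)), -1)) = Mul(30752, Pow(Rational(145512361, 45016), -1)) = Mul(30752, Rational(45016, 145512361)) = Rational(1384332032, 145512361)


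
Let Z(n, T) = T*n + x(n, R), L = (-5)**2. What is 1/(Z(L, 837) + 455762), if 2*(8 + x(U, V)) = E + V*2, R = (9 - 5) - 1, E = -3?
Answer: 2/953361 ≈ 2.0978e-6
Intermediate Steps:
L = 25
R = 3 (R = 4 - 1 = 3)
x(U, V) = -19/2 + V (x(U, V) = -8 + (-3 + V*2)/2 = -8 + (-3 + 2*V)/2 = -8 + (-3/2 + V) = -19/2 + V)
Z(n, T) = -13/2 + T*n (Z(n, T) = T*n + (-19/2 + 3) = T*n - 13/2 = -13/2 + T*n)
1/(Z(L, 837) + 455762) = 1/((-13/2 + 837*25) + 455762) = 1/((-13/2 + 20925) + 455762) = 1/(41837/2 + 455762) = 1/(953361/2) = 2/953361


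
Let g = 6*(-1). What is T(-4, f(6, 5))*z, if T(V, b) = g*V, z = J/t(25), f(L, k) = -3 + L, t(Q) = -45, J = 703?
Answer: -5624/15 ≈ -374.93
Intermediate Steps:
g = -6
z = -703/45 (z = 703/(-45) = 703*(-1/45) = -703/45 ≈ -15.622)
T(V, b) = -6*V
T(-4, f(6, 5))*z = -6*(-4)*(-703/45) = 24*(-703/45) = -5624/15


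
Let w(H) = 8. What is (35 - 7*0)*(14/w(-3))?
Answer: 245/4 ≈ 61.250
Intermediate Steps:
(35 - 7*0)*(14/w(-3)) = (35 - 7*0)*(14/8) = (35 + 0)*(14*(⅛)) = 35*(7/4) = 245/4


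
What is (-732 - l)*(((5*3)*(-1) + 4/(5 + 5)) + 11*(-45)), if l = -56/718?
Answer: 133902496/359 ≈ 3.7299e+5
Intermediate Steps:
l = -28/359 (l = -56*1/718 = -28/359 ≈ -0.077994)
(-732 - l)*(((5*3)*(-1) + 4/(5 + 5)) + 11*(-45)) = (-732 - 1*(-28/359))*(((5*3)*(-1) + 4/(5 + 5)) + 11*(-45)) = (-732 + 28/359)*((15*(-1) + 4/10) - 495) = -262760*((-15 + 4*(1/10)) - 495)/359 = -262760*((-15 + 2/5) - 495)/359 = -262760*(-73/5 - 495)/359 = -262760/359*(-2548/5) = 133902496/359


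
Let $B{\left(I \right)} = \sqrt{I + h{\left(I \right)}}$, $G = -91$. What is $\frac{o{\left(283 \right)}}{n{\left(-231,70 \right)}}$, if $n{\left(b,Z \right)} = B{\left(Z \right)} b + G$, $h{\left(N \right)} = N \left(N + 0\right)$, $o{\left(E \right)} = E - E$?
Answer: $0$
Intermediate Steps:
$o{\left(E \right)} = 0$
$h{\left(N \right)} = N^{2}$ ($h{\left(N \right)} = N N = N^{2}$)
$B{\left(I \right)} = \sqrt{I + I^{2}}$
$n{\left(b,Z \right)} = -91 + b \sqrt{Z \left(1 + Z\right)}$ ($n{\left(b,Z \right)} = \sqrt{Z \left(1 + Z\right)} b - 91 = b \sqrt{Z \left(1 + Z\right)} - 91 = -91 + b \sqrt{Z \left(1 + Z\right)}$)
$\frac{o{\left(283 \right)}}{n{\left(-231,70 \right)}} = \frac{0}{-91 - 231 \sqrt{70 \left(1 + 70\right)}} = \frac{0}{-91 - 231 \sqrt{70 \cdot 71}} = \frac{0}{-91 - 231 \sqrt{4970}} = 0$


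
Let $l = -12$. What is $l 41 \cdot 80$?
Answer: $-39360$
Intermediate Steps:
$l 41 \cdot 80 = \left(-12\right) 41 \cdot 80 = \left(-492\right) 80 = -39360$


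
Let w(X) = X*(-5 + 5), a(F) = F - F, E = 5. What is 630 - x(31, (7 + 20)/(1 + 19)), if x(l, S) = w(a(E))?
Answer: 630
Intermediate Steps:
a(F) = 0
w(X) = 0 (w(X) = X*0 = 0)
x(l, S) = 0
630 - x(31, (7 + 20)/(1 + 19)) = 630 - 1*0 = 630 + 0 = 630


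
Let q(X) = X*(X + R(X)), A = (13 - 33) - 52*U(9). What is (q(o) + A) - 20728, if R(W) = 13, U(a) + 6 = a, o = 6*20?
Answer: -4944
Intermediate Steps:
o = 120
U(a) = -6 + a
A = -176 (A = (13 - 33) - 52*(-6 + 9) = -20 - 52*3 = -20 - 156 = -176)
q(X) = X*(13 + X) (q(X) = X*(X + 13) = X*(13 + X))
(q(o) + A) - 20728 = (120*(13 + 120) - 176) - 20728 = (120*133 - 176) - 20728 = (15960 - 176) - 20728 = 15784 - 20728 = -4944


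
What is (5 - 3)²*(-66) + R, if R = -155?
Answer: -419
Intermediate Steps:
(5 - 3)²*(-66) + R = (5 - 3)²*(-66) - 155 = 2²*(-66) - 155 = 4*(-66) - 155 = -264 - 155 = -419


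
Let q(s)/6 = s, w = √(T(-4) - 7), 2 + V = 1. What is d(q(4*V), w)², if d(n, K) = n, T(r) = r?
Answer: 576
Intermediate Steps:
V = -1 (V = -2 + 1 = -1)
w = I*√11 (w = √(-4 - 7) = √(-11) = I*√11 ≈ 3.3166*I)
q(s) = 6*s
d(q(4*V), w)² = (6*(4*(-1)))² = (6*(-4))² = (-24)² = 576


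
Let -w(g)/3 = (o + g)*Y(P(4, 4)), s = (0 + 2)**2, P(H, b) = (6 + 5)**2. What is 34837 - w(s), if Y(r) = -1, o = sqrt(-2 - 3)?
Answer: 34825 - 3*I*sqrt(5) ≈ 34825.0 - 6.7082*I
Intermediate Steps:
P(H, b) = 121 (P(H, b) = 11**2 = 121)
o = I*sqrt(5) (o = sqrt(-5) = I*sqrt(5) ≈ 2.2361*I)
s = 4 (s = 2**2 = 4)
w(g) = 3*g + 3*I*sqrt(5) (w(g) = -3*(I*sqrt(5) + g)*(-1) = -3*(g + I*sqrt(5))*(-1) = -3*(-g - I*sqrt(5)) = 3*g + 3*I*sqrt(5))
34837 - w(s) = 34837 - (3*4 + 3*I*sqrt(5)) = 34837 - (12 + 3*I*sqrt(5)) = 34837 + (-12 - 3*I*sqrt(5)) = 34825 - 3*I*sqrt(5)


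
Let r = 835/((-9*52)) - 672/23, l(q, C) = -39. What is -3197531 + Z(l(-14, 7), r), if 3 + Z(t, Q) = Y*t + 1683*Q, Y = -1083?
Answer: -3836137299/1196 ≈ -3.2075e+6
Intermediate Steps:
r = -333701/10764 (r = 835/(-468) - 672*1/23 = 835*(-1/468) - 672/23 = -835/468 - 672/23 = -333701/10764 ≈ -31.002)
Z(t, Q) = -3 - 1083*t + 1683*Q (Z(t, Q) = -3 + (-1083*t + 1683*Q) = -3 - 1083*t + 1683*Q)
-3197531 + Z(l(-14, 7), r) = -3197531 + (-3 - 1083*(-39) + 1683*(-333701/10764)) = -3197531 + (-3 + 42237 - 62402087/1196) = -3197531 - 11890223/1196 = -3836137299/1196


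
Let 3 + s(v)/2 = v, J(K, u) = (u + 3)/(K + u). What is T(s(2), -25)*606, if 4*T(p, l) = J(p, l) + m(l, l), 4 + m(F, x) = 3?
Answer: -505/18 ≈ -28.056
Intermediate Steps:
J(K, u) = (3 + u)/(K + u)
m(F, x) = -1 (m(F, x) = -4 + 3 = -1)
s(v) = -6 + 2*v
T(p, l) = -¼ + (3 + l)/(4*(l + p)) (T(p, l) = ((3 + l)/(p + l) - 1)/4 = ((3 + l)/(l + p) - 1)/4 = (-1 + (3 + l)/(l + p))/4 = -¼ + (3 + l)/(4*(l + p)))
T(s(2), -25)*606 = ((3 - (-6 + 2*2))/(4*(-25 + (-6 + 2*2))))*606 = ((3 - (-6 + 4))/(4*(-25 + (-6 + 4))))*606 = ((3 - 1*(-2))/(4*(-25 - 2)))*606 = ((¼)*(3 + 2)/(-27))*606 = ((¼)*(-1/27)*5)*606 = -5/108*606 = -505/18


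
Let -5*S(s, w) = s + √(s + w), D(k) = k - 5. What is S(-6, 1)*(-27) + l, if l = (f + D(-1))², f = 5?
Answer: -157/5 + 27*I*√5/5 ≈ -31.4 + 12.075*I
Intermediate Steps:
D(k) = -5 + k
S(s, w) = -s/5 - √(s + w)/5 (S(s, w) = -(s + √(s + w))/5 = -s/5 - √(s + w)/5)
l = 1 (l = (5 + (-5 - 1))² = (5 - 6)² = (-1)² = 1)
S(-6, 1)*(-27) + l = (-⅕*(-6) - √(-6 + 1)/5)*(-27) + 1 = (6/5 - I*√5/5)*(-27) + 1 = (-162/5 + 27*I*√5/5) + 1 = -157/5 + 27*I*√5/5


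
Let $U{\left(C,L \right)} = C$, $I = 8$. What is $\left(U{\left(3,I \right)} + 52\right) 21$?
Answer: $1155$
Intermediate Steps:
$\left(U{\left(3,I \right)} + 52\right) 21 = \left(3 + 52\right) 21 = 55 \cdot 21 = 1155$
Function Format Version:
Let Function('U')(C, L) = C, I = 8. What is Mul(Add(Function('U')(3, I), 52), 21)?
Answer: 1155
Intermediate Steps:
Mul(Add(Function('U')(3, I), 52), 21) = Mul(Add(3, 52), 21) = Mul(55, 21) = 1155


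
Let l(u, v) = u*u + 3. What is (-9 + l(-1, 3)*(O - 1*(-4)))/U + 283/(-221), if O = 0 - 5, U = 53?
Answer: -17872/11713 ≈ -1.5258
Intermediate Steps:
O = -5
l(u, v) = 3 + u² (l(u, v) = u² + 3 = 3 + u²)
(-9 + l(-1, 3)*(O - 1*(-4)))/U + 283/(-221) = (-9 + (3 + (-1)²)*(-5 - 1*(-4)))/53 + 283/(-221) = (-9 + (3 + 1)*(-5 + 4))*(1/53) + 283*(-1/221) = (-9 + 4*(-1))*(1/53) - 283/221 = (-9 - 4)*(1/53) - 283/221 = -13*1/53 - 283/221 = -13/53 - 283/221 = -17872/11713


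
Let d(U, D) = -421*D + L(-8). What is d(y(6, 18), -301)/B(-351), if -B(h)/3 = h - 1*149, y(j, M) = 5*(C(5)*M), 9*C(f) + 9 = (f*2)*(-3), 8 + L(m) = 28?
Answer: 42247/500 ≈ 84.494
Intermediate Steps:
L(m) = 20 (L(m) = -8 + 28 = 20)
C(f) = -1 - 2*f/3 (C(f) = -1 + ((f*2)*(-3))/9 = -1 + ((2*f)*(-3))/9 = -1 + (-6*f)/9 = -1 - 2*f/3)
y(j, M) = -65*M/3 (y(j, M) = 5*((-1 - 2/3*5)*M) = 5*((-1 - 10/3)*M) = 5*(-13*M/3) = -65*M/3)
d(U, D) = 20 - 421*D (d(U, D) = -421*D + 20 = 20 - 421*D)
B(h) = 447 - 3*h (B(h) = -3*(h - 1*149) = -3*(h - 149) = -3*(-149 + h) = 447 - 3*h)
d(y(6, 18), -301)/B(-351) = (20 - 421*(-301))/(447 - 3*(-351)) = (20 + 126721)/(447 + 1053) = 126741/1500 = 126741*(1/1500) = 42247/500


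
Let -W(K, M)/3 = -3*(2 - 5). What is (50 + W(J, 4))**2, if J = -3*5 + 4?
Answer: 529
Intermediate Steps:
J = -11 (J = -15 + 4 = -11)
W(K, M) = -27 (W(K, M) = -(-9)*(2 - 5) = -(-9)*(-3) = -3*9 = -27)
(50 + W(J, 4))**2 = (50 - 27)**2 = 23**2 = 529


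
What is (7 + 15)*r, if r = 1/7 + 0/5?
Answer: 22/7 ≈ 3.1429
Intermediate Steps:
r = 1/7 (r = 1*(1/7) + 0*(1/5) = 1/7 + 0 = 1/7 ≈ 0.14286)
(7 + 15)*r = (7 + 15)*(1/7) = 22*(1/7) = 22/7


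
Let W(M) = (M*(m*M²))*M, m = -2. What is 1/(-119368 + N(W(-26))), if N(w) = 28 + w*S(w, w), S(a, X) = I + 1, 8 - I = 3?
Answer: -1/5603052 ≈ -1.7847e-7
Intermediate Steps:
I = 5 (I = 8 - 1*3 = 8 - 3 = 5)
S(a, X) = 6 (S(a, X) = 5 + 1 = 6)
W(M) = -2*M⁴ (W(M) = (M*(-2*M²))*M = (-2*M³)*M = -2*M⁴)
N(w) = 28 + 6*w (N(w) = 28 + w*6 = 28 + 6*w)
1/(-119368 + N(W(-26))) = 1/(-119368 + (28 + 6*(-2*(-26)⁴))) = 1/(-119368 + (28 + 6*(-2*456976))) = 1/(-119368 + (28 + 6*(-913952))) = 1/(-119368 + (28 - 5483712)) = 1/(-119368 - 5483684) = 1/(-5603052) = -1/5603052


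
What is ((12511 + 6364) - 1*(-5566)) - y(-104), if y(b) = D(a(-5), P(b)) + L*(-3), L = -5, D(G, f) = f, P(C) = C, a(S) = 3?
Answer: 24530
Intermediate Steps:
y(b) = 15 + b (y(b) = b - 5*(-3) = b + 15 = 15 + b)
((12511 + 6364) - 1*(-5566)) - y(-104) = ((12511 + 6364) - 1*(-5566)) - (15 - 104) = (18875 + 5566) - 1*(-89) = 24441 + 89 = 24530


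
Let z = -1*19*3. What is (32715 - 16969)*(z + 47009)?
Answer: 739306192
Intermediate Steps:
z = -57 (z = -19*3 = -57)
(32715 - 16969)*(z + 47009) = (32715 - 16969)*(-57 + 47009) = 15746*46952 = 739306192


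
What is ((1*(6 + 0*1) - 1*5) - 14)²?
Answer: 169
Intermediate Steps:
((1*(6 + 0*1) - 1*5) - 14)² = ((1*(6 + 0) - 5) - 14)² = ((1*6 - 5) - 14)² = ((6 - 5) - 14)² = (1 - 14)² = (-13)² = 169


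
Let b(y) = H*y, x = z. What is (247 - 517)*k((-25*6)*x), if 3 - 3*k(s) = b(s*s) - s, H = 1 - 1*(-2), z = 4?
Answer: 97253730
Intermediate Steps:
H = 3 (H = 1 + 2 = 3)
x = 4
b(y) = 3*y
k(s) = 1 - s² + s/3 (k(s) = 1 - (3*(s*s) - s)/3 = 1 - (3*s² - s)/3 = 1 - (-s + 3*s²)/3 = 1 + (-s² + s/3) = 1 - s² + s/3)
(247 - 517)*k((-25*6)*x) = (247 - 517)*(1 - (-25*6*4)² + (-25*6*4)/3) = -270*(1 - (-5*30*4)² + (-5*30*4)/3) = -270*(1 - (-150*4)² + (-150*4)/3) = -270*(1 - 1*(-600)² + (⅓)*(-600)) = -270*(1 - 1*360000 - 200) = -270*(1 - 360000 - 200) = -270*(-360199) = 97253730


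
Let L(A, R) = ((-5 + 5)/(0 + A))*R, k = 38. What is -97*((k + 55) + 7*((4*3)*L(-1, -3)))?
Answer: -9021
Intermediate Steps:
L(A, R) = 0 (L(A, R) = (0/A)*R = 0*R = 0)
-97*((k + 55) + 7*((4*3)*L(-1, -3))) = -97*((38 + 55) + 7*((4*3)*0)) = -97*(93 + 7*(12*0)) = -97*(93 + 7*0) = -97*(93 + 0) = -97*93 = -9021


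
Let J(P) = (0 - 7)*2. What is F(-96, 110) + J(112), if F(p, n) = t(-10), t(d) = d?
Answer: -24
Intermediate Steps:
F(p, n) = -10
J(P) = -14 (J(P) = -7*2 = -14)
F(-96, 110) + J(112) = -10 - 14 = -24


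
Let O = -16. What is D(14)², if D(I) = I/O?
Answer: 49/64 ≈ 0.76563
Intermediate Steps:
D(I) = -I/16 (D(I) = I/(-16) = I*(-1/16) = -I/16)
D(14)² = (-1/16*14)² = (-7/8)² = 49/64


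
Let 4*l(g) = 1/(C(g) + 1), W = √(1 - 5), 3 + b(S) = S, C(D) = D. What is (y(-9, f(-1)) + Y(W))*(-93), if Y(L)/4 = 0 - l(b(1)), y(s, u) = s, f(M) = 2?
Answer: 744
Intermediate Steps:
b(S) = -3 + S
W = 2*I (W = √(-4) = 2*I ≈ 2.0*I)
l(g) = 1/(4*(1 + g)) (l(g) = 1/(4*(g + 1)) = 1/(4*(1 + g)))
Y(L) = 1 (Y(L) = 4*(0 - 1/(4*(1 + (-3 + 1)))) = 4*(0 - 1/(4*(1 - 2))) = 4*(0 - 1/(4*(-1))) = 4*(0 - (-1)/4) = 4*(0 - 1*(-¼)) = 4*(0 + ¼) = 4*(¼) = 1)
(y(-9, f(-1)) + Y(W))*(-93) = (-9 + 1)*(-93) = -8*(-93) = 744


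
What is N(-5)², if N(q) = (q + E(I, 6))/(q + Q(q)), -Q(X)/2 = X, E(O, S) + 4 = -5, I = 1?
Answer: 196/25 ≈ 7.8400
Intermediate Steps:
E(O, S) = -9 (E(O, S) = -4 - 5 = -9)
Q(X) = -2*X
N(q) = -(-9 + q)/q (N(q) = (q - 9)/(q - 2*q) = (-9 + q)/((-q)) = (-9 + q)*(-1/q) = -(-9 + q)/q)
N(-5)² = ((9 - 1*(-5))/(-5))² = (-(9 + 5)/5)² = (-⅕*14)² = (-14/5)² = 196/25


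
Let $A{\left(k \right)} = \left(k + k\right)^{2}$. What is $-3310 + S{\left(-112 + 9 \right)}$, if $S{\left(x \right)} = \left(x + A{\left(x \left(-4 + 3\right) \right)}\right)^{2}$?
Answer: $1792079579$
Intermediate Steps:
$A{\left(k \right)} = 4 k^{2}$ ($A{\left(k \right)} = \left(2 k\right)^{2} = 4 k^{2}$)
$S{\left(x \right)} = \left(x + 4 x^{2}\right)^{2}$ ($S{\left(x \right)} = \left(x + 4 \left(x \left(-4 + 3\right)\right)^{2}\right)^{2} = \left(x + 4 \left(x \left(-1\right)\right)^{2}\right)^{2} = \left(x + 4 \left(- x\right)^{2}\right)^{2} = \left(x + 4 x^{2}\right)^{2}$)
$-3310 + S{\left(-112 + 9 \right)} = -3310 + \left(-112 + 9\right)^{2} \left(1 + 4 \left(-112 + 9\right)\right)^{2} = -3310 + \left(-103\right)^{2} \left(1 + 4 \left(-103\right)\right)^{2} = -3310 + 10609 \left(1 - 412\right)^{2} = -3310 + 10609 \left(-411\right)^{2} = -3310 + 10609 \cdot 168921 = -3310 + 1792082889 = 1792079579$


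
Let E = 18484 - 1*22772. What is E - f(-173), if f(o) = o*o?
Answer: -34217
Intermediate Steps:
E = -4288 (E = 18484 - 22772 = -4288)
f(o) = o²
E - f(-173) = -4288 - 1*(-173)² = -4288 - 1*29929 = -4288 - 29929 = -34217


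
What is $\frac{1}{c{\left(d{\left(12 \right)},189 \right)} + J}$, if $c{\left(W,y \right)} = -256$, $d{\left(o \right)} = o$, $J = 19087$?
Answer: $\frac{1}{18831} \approx 5.3104 \cdot 10^{-5}$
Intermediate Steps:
$\frac{1}{c{\left(d{\left(12 \right)},189 \right)} + J} = \frac{1}{-256 + 19087} = \frac{1}{18831}$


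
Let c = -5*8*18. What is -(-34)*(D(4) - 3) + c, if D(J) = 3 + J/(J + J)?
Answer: -703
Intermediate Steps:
D(J) = 7/2 (D(J) = 3 + J/((2*J)) = 3 + J*(1/(2*J)) = 3 + 1/2 = 7/2)
c = -720 (c = -40*18 = -720)
-(-34)*(D(4) - 3) + c = -(-34)*(7/2 - 3) - 720 = -(-34)/2 - 720 = -1*(-17) - 720 = 17 - 720 = -703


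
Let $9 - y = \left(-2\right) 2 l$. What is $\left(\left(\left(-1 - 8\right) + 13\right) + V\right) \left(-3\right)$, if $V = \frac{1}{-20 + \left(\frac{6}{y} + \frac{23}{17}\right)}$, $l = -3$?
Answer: $- \frac{1387}{117} \approx -11.855$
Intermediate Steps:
$y = -3$ ($y = 9 - \left(-2\right) 2 \left(-3\right) = 9 - \left(-4\right) \left(-3\right) = 9 - 12 = -3$)
$V = - \frac{17}{351}$ ($V = \frac{1}{-20 + \left(\frac{6}{-3} + \frac{23}{17}\right)} = \frac{1}{-20 + \left(6 \left(- \frac{1}{3}\right) + 23 \cdot \frac{1}{17}\right)} = \frac{1}{-20 + \left(-2 + \frac{23}{17}\right)} = \frac{1}{-20 - \frac{11}{17}} = \frac{1}{- \frac{351}{17}} = - \frac{17}{351} \approx -0.048433$)
$\left(\left(\left(-1 - 8\right) + 13\right) + V\right) \left(-3\right) = \left(\left(\left(-1 - 8\right) + 13\right) - \frac{17}{351}\right) \left(-3\right) = \left(\left(-9 + 13\right) - \frac{17}{351}\right) \left(-3\right) = \left(4 - \frac{17}{351}\right) \left(-3\right) = \frac{1387}{351} \left(-3\right) = - \frac{1387}{117}$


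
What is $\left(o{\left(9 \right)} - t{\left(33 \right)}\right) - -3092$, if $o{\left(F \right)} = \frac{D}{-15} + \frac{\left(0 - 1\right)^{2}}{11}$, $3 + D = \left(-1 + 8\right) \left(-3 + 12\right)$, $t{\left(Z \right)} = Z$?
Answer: $\frac{33606}{11} \approx 3055.1$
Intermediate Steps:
$D = 60$ ($D = -3 + \left(-1 + 8\right) \left(-3 + 12\right) = -3 + 7 \cdot 9 = -3 + 63 = 60$)
$o{\left(F \right)} = - \frac{43}{11}$ ($o{\left(F \right)} = \frac{60}{-15} + \frac{\left(0 - 1\right)^{2}}{11} = 60 \left(- \frac{1}{15}\right) + \left(-1\right)^{2} \cdot \frac{1}{11} = -4 + 1 \cdot \frac{1}{11} = -4 + \frac{1}{11} = - \frac{43}{11}$)
$\left(o{\left(9 \right)} - t{\left(33 \right)}\right) - -3092 = \left(- \frac{43}{11} - 33\right) - -3092 = \left(- \frac{43}{11} - 33\right) + 3092 = - \frac{406}{11} + 3092 = \frac{33606}{11}$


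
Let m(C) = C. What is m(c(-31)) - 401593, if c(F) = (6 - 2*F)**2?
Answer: -396969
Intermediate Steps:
m(c(-31)) - 401593 = 4*(-3 - 31)**2 - 401593 = 4*(-34)**2 - 401593 = 4*1156 - 401593 = 4624 - 401593 = -396969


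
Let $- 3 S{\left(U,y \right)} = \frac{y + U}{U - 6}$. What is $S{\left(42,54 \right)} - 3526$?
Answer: $- \frac{31742}{9} \approx -3526.9$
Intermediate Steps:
$S{\left(U,y \right)} = - \frac{U + y}{3 \left(-6 + U\right)}$ ($S{\left(U,y \right)} = - \frac{\left(y + U\right) \frac{1}{U - 6}}{3} = - \frac{\left(U + y\right) \frac{1}{-6 + U}}{3} = - \frac{\frac{1}{-6 + U} \left(U + y\right)}{3} = - \frac{U + y}{3 \left(-6 + U\right)}$)
$S{\left(42,54 \right)} - 3526 = \frac{\left(-1\right) 42 - 54}{3 \left(-6 + 42\right)} - 3526 = \frac{-42 - 54}{3 \cdot 36} - 3526 = \frac{1}{3} \cdot \frac{1}{36} \left(-96\right) - 3526 = - \frac{8}{9} - 3526 = - \frac{31742}{9}$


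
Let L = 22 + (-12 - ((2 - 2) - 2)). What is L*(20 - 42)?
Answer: -264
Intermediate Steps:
L = 12 (L = 22 + (-12 - (0 - 2)) = 22 + (-12 - 1*(-2)) = 22 + (-12 + 2) = 22 - 10 = 12)
L*(20 - 42) = 12*(20 - 42) = 12*(-22) = -264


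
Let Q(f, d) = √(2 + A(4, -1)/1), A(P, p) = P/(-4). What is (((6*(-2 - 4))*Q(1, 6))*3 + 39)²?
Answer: 4761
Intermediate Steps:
A(P, p) = -P/4 (A(P, p) = P*(-¼) = -P/4)
Q(f, d) = 1 (Q(f, d) = √(2 - ¼*4/1) = √(2 - 1*1) = √(2 - 1) = √1 = 1)
(((6*(-2 - 4))*Q(1, 6))*3 + 39)² = (((6*(-2 - 4))*1)*3 + 39)² = (((6*(-6))*1)*3 + 39)² = (-36*1*3 + 39)² = (-36*3 + 39)² = (-108 + 39)² = (-69)² = 4761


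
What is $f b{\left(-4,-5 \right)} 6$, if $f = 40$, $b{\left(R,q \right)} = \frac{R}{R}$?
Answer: $240$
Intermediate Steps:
$b{\left(R,q \right)} = 1$
$f b{\left(-4,-5 \right)} 6 = 40 \cdot 1 \cdot 6 = 40 \cdot 6 = 240$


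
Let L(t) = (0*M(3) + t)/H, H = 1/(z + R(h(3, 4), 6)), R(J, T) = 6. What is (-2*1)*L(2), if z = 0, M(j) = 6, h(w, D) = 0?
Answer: -24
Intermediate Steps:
H = 1/6 (H = 1/(0 + 6) = 1/6 ≈ 0.16667)
L(t) = 6*t (L(t) = (0*6 + t)/(1/6) = (0 + t)*6 = t*6 = 6*t)
(-2*1)*L(2) = (-2*1)*(6*2) = -2*12 = -24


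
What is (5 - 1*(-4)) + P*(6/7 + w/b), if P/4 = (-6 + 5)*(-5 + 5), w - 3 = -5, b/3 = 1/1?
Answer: 9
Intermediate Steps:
b = 3 (b = 3/1 = 3*1 = 3)
w = -2 (w = 3 - 5 = -2)
P = 0 (P = 4*((-6 + 5)*(-5 + 5)) = 4*(-1*0) = 4*0 = 0)
(5 - 1*(-4)) + P*(6/7 + w/b) = (5 - 1*(-4)) + 0*(6/7 - 2/3) = (5 + 4) + 0*(6*(⅐) - 2*⅓) = 9 + 0*(6/7 - ⅔) = 9 + 0*(4/21) = 9 + 0 = 9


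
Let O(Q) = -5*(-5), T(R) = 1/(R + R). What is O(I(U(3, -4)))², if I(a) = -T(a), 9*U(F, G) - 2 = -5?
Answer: 625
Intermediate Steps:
T(R) = 1/(2*R)
U(F, G) = -⅓ (U(F, G) = 2/9 + (⅑)*(-5) = 2/9 - 5/9 = -⅓)
I(a) = -1/(2*a)
O(Q) = 25
O(I(U(3, -4)))² = 25² = 625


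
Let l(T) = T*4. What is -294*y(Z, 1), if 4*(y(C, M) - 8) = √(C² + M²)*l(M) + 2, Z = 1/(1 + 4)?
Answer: -2499 - 294*√26/5 ≈ -2798.8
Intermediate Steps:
Z = ⅕ (Z = 1/5 = ⅕ ≈ 0.20000)
l(T) = 4*T
y(C, M) = 17/2 + M*√(C² + M²) (y(C, M) = 8 + (√(C² + M²)*(4*M) + 2)/4 = 8 + (4*M*√(C² + M²) + 2)/4 = 8 + (2 + 4*M*√(C² + M²))/4 = 8 + (½ + M*√(C² + M²)) = 17/2 + M*√(C² + M²))
-294*y(Z, 1) = -294*(17/2 + 1*√((⅕)² + 1²)) = -294*(17/2 + 1*√(1/25 + 1)) = -294*(17/2 + 1*√(26/25)) = -294*(17/2 + 1*(√26/5)) = -294*(17/2 + √26/5) = -2499 - 294*√26/5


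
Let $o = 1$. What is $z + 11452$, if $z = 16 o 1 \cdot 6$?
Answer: $11548$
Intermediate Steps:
$z = 96$ ($z = 16 \cdot 1 \cdot 1 \cdot 6 = 16 \cdot 6 = 96$)
$z + 11452 = 96 + 11452 = 11548$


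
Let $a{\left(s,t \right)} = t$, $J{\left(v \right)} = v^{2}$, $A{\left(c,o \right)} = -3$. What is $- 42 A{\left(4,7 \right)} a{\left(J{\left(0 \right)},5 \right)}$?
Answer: $630$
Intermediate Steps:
$- 42 A{\left(4,7 \right)} a{\left(J{\left(0 \right)},5 \right)} = \left(-42\right) \left(-3\right) 5 = 126 \cdot 5 = 630$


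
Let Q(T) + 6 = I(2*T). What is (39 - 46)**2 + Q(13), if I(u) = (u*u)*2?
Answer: 1395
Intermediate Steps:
I(u) = 2*u**2 (I(u) = u**2*2 = 2*u**2)
Q(T) = -6 + 8*T**2 (Q(T) = -6 + 2*(2*T)**2 = -6 + 2*(4*T**2) = -6 + 8*T**2)
(39 - 46)**2 + Q(13) = (39 - 46)**2 + (-6 + 8*13**2) = (-7)**2 + (-6 + 8*169) = 49 + (-6 + 1352) = 49 + 1346 = 1395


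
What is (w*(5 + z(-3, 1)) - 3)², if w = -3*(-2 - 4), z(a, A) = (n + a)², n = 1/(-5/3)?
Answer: 64112049/625 ≈ 1.0258e+5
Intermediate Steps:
n = -⅗ (n = 1/(-5*⅓) = 1/(-5/3) = 1*(-⅗) = -⅗ ≈ -0.60000)
z(a, A) = (-⅗ + a)²
w = 18 (w = -3*(-6) = 18)
(w*(5 + z(-3, 1)) - 3)² = (18*(5 + (-3 + 5*(-3))²/25) - 3)² = (18*(5 + (-3 - 15)²/25) - 3)² = (18*(5 + (1/25)*(-18)²) - 3)² = (18*(5 + (1/25)*324) - 3)² = (18*(5 + 324/25) - 3)² = (18*(449/25) - 3)² = (8082/25 - 3)² = (8007/25)² = 64112049/625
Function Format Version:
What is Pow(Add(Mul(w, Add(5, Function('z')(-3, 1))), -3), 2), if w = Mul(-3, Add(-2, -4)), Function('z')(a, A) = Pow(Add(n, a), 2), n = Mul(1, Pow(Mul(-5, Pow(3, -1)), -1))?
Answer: Rational(64112049, 625) ≈ 1.0258e+5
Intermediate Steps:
n = Rational(-3, 5) (n = Mul(1, Pow(Mul(-5, Rational(1, 3)), -1)) = Mul(1, Pow(Rational(-5, 3), -1)) = Mul(1, Rational(-3, 5)) = Rational(-3, 5) ≈ -0.60000)
Function('z')(a, A) = Pow(Add(Rational(-3, 5), a), 2)
w = 18 (w = Mul(-3, -6) = 18)
Pow(Add(Mul(w, Add(5, Function('z')(-3, 1))), -3), 2) = Pow(Add(Mul(18, Add(5, Mul(Rational(1, 25), Pow(Add(-3, Mul(5, -3)), 2)))), -3), 2) = Pow(Add(Mul(18, Add(5, Mul(Rational(1, 25), Pow(Add(-3, -15), 2)))), -3), 2) = Pow(Add(Mul(18, Add(5, Mul(Rational(1, 25), Pow(-18, 2)))), -3), 2) = Pow(Add(Mul(18, Add(5, Mul(Rational(1, 25), 324))), -3), 2) = Pow(Add(Mul(18, Add(5, Rational(324, 25))), -3), 2) = Pow(Add(Mul(18, Rational(449, 25)), -3), 2) = Pow(Add(Rational(8082, 25), -3), 2) = Pow(Rational(8007, 25), 2) = Rational(64112049, 625)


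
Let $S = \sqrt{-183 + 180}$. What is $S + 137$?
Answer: $137 + i \sqrt{3} \approx 137.0 + 1.732 i$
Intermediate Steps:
$S = i \sqrt{3}$ ($S = \sqrt{-3} = i \sqrt{3} \approx 1.732 i$)
$S + 137 = i \sqrt{3} + 137 = 137 + i \sqrt{3}$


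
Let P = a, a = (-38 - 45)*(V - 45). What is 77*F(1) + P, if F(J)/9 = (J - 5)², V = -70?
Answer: 20633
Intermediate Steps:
a = 9545 (a = (-38 - 45)*(-70 - 45) = -83*(-115) = 9545)
F(J) = 9*(-5 + J)² (F(J) = 9*(J - 5)² = 9*(-5 + J)²)
P = 9545
77*F(1) + P = 77*(9*(-5 + 1)²) + 9545 = 77*(9*(-4)²) + 9545 = 77*(9*16) + 9545 = 77*144 + 9545 = 11088 + 9545 = 20633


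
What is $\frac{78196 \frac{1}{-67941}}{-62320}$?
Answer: $\frac{19549}{1058520780} \approx 1.8468 \cdot 10^{-5}$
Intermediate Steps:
$\frac{78196 \frac{1}{-67941}}{-62320} = 78196 \left(- \frac{1}{67941}\right) \left(- \frac{1}{62320}\right) = \left(- \frac{78196}{67941}\right) \left(- \frac{1}{62320}\right) = \frac{19549}{1058520780}$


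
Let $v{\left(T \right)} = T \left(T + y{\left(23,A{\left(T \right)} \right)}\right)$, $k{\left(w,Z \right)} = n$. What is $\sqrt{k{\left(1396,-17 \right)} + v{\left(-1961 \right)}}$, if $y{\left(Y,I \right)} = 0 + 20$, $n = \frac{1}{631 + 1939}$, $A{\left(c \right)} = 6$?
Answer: $\frac{\sqrt{25140237477470}}{2570} \approx 1951.0$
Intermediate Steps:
$n = \frac{1}{2570} \approx 0.00038911$
$y{\left(Y,I \right)} = 20$
$k{\left(w,Z \right)} = \frac{1}{2570}$
$v{\left(T \right)} = T \left(20 + T\right)$ ($v{\left(T \right)} = T \left(T + 20\right) = T \left(20 + T\right)$)
$\sqrt{k{\left(1396,-17 \right)} + v{\left(-1961 \right)}} = \sqrt{\frac{1}{2570} - 1961 \left(20 - 1961\right)} = \sqrt{\frac{1}{2570} - -3806301} = \sqrt{\frac{1}{2570} + 3806301} = \sqrt{\frac{9782193571}{2570}} = \frac{\sqrt{25140237477470}}{2570}$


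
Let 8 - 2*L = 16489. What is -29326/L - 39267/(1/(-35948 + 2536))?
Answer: 21622890833576/16481 ≈ 1.3120e+9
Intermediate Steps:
L = -16481/2 (L = 4 - 1/2*16489 = 4 - 16489/2 = -16481/2 ≈ -8240.5)
-29326/L - 39267/(1/(-35948 + 2536)) = -29326/(-16481/2) - 39267/(1/(-35948 + 2536)) = -29326*(-2/16481) - 39267/(1/(-33412)) = 58652/16481 - 39267/(-1/33412) = 58652/16481 - 39267*(-33412) = 58652/16481 + 1311989004 = 21622890833576/16481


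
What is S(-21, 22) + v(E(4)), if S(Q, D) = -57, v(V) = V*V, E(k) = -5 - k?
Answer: 24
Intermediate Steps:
v(V) = V²
S(-21, 22) + v(E(4)) = -57 + (-5 - 1*4)² = -57 + (-5 - 4)² = -57 + (-9)² = -57 + 81 = 24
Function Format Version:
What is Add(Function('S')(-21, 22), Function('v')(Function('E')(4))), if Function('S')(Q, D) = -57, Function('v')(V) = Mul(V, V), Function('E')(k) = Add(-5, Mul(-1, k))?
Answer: 24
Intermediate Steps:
Function('v')(V) = Pow(V, 2)
Add(Function('S')(-21, 22), Function('v')(Function('E')(4))) = Add(-57, Pow(Add(-5, Mul(-1, 4)), 2)) = Add(-57, Pow(Add(-5, -4), 2)) = Add(-57, Pow(-9, 2)) = Add(-57, 81) = 24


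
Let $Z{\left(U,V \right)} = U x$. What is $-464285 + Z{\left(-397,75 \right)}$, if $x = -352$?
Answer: $-324541$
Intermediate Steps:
$Z{\left(U,V \right)} = - 352 U$ ($Z{\left(U,V \right)} = U \left(-352\right) = - 352 U$)
$-464285 + Z{\left(-397,75 \right)} = -464285 - -139744 = -464285 + 139744 = -324541$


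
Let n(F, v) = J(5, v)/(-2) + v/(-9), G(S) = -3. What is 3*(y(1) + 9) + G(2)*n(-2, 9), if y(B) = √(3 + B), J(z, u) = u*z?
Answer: 207/2 ≈ 103.50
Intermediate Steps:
n(F, v) = -47*v/18 (n(F, v) = (v*5)/(-2) + v/(-9) = (5*v)*(-½) + v*(-⅑) = -5*v/2 - v/9 = -47*v/18)
3*(y(1) + 9) + G(2)*n(-2, 9) = 3*(√(3 + 1) + 9) - (-47)*9/6 = 3*(√4 + 9) - 3*(-47/2) = 3*(2 + 9) + 141/2 = 3*11 + 141/2 = 33 + 141/2 = 207/2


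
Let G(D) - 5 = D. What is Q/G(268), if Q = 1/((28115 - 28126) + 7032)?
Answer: 1/1916733 ≈ 5.2172e-7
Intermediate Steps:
G(D) = 5 + D
Q = 1/7021 (Q = 1/(-11 + 7032) = 1/7021 ≈ 0.00014243)
Q/G(268) = 1/(7021*(5 + 268)) = (1/7021)/273 = (1/7021)*(1/273) = 1/1916733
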